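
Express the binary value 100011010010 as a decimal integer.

Sum of powers of 2 for each 1-bit:
2^1 + 2^4 + 2^6 + 2^7 + 2^11
= 2 + 16 + 64 + 128 + 2048
= 2258



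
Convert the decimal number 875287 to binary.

Using repeated division by 2:
875287 ÷ 2 = 437643 remainder 1
437643 ÷ 2 = 218821 remainder 1
218821 ÷ 2 = 109410 remainder 1
109410 ÷ 2 = 54705 remainder 0
54705 ÷ 2 = 27352 remainder 1
27352 ÷ 2 = 13676 remainder 0
13676 ÷ 2 = 6838 remainder 0
6838 ÷ 2 = 3419 remainder 0
3419 ÷ 2 = 1709 remainder 1
1709 ÷ 2 = 854 remainder 1
854 ÷ 2 = 427 remainder 0
427 ÷ 2 = 213 remainder 1
213 ÷ 2 = 106 remainder 1
106 ÷ 2 = 53 remainder 0
53 ÷ 2 = 26 remainder 1
26 ÷ 2 = 13 remainder 0
13 ÷ 2 = 6 remainder 1
6 ÷ 2 = 3 remainder 0
3 ÷ 2 = 1 remainder 1
1 ÷ 2 = 0 remainder 1
Reading remainders bottom to top: 11010101101100010111



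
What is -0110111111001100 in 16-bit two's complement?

Original: 0110111111001100
Step 1 - Invert all bits: 1001000000110011
Step 2 - Add 1: 1001000000110100
Verification: 0110111111001100 + 1001000000110100 = 10000000000000000; discarding the end carry (carry out of the top bit) leaves the 16-bit value 0000000000000000, as required for x + (-x)



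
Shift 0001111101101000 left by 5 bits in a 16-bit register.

Original: 0001111101101000 (decimal 8040)
Shift left by 5 positions
Append 5 zeros on the right and drop the 5 high bits that overflow the 16-bit width
Result: 1110110100000000 (decimal 60672)
Equivalent: 8040 << 5 = 8040 × 2^5 = 257280, truncated to 16 bits = 60672



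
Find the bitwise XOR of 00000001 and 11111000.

XOR: 1 when bits differ
  00000001
^ 11111000
----------
  11111001
Decimal: 1 ^ 248 = 249



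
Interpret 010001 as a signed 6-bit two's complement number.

Binary: 010001
Sign bit: 0 (non-negative)
Read directly as an unsigned value:
010001 = 16 + 1 = 17
Value: 17



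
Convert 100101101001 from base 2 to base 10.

Sum of powers of 2 for each 1-bit:
2^0 + 2^3 + 2^5 + 2^6 + 2^8 + 2^11
= 1 + 8 + 32 + 64 + 256 + 2048
= 2409



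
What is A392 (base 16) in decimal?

Expand by place value (powers of 16):
Digit values: A = 10
A392 = 10 × 16^3 + 3 × 16^2 + 9 × 16^1 + 2 × 16^0
= 10 × 4096 + 3 × 256 + 9 × 16 + 2 × 1
= 40960 + 768 + 144 + 2
= 41874



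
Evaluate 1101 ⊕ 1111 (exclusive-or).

XOR: 1 when bits differ
  1101
^ 1111
------
  0010
Decimal: 13 ^ 15 = 2



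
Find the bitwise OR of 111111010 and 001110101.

OR: 1 when either bit is 1
  111111010
| 001110101
-----------
  111111111
Decimal: 506 | 117 = 511



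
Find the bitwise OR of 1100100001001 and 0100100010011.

OR: 1 when either bit is 1
  1100100001001
| 0100100010011
---------------
  1100100011011
Decimal: 6409 | 2323 = 6427



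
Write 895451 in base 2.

Using repeated division by 2:
895451 ÷ 2 = 447725 remainder 1
447725 ÷ 2 = 223862 remainder 1
223862 ÷ 2 = 111931 remainder 0
111931 ÷ 2 = 55965 remainder 1
55965 ÷ 2 = 27982 remainder 1
27982 ÷ 2 = 13991 remainder 0
13991 ÷ 2 = 6995 remainder 1
6995 ÷ 2 = 3497 remainder 1
3497 ÷ 2 = 1748 remainder 1
1748 ÷ 2 = 874 remainder 0
874 ÷ 2 = 437 remainder 0
437 ÷ 2 = 218 remainder 1
218 ÷ 2 = 109 remainder 0
109 ÷ 2 = 54 remainder 1
54 ÷ 2 = 27 remainder 0
27 ÷ 2 = 13 remainder 1
13 ÷ 2 = 6 remainder 1
6 ÷ 2 = 3 remainder 0
3 ÷ 2 = 1 remainder 1
1 ÷ 2 = 0 remainder 1
Reading remainders bottom to top: 11011010100111011011



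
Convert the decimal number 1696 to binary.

Using repeated division by 2:
1696 ÷ 2 = 848 remainder 0
848 ÷ 2 = 424 remainder 0
424 ÷ 2 = 212 remainder 0
212 ÷ 2 = 106 remainder 0
106 ÷ 2 = 53 remainder 0
53 ÷ 2 = 26 remainder 1
26 ÷ 2 = 13 remainder 0
13 ÷ 2 = 6 remainder 1
6 ÷ 2 = 3 remainder 0
3 ÷ 2 = 1 remainder 1
1 ÷ 2 = 0 remainder 1
Reading remainders bottom to top: 11010100000



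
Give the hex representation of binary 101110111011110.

Group into 4-bit nibbles from right:
  0101 = 5
  1101 = D
  1101 = D
  1110 = E
Result: 5DDE



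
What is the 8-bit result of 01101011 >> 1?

Original: 01101011 (decimal 107)
Shift right by 1 position
Drop the 1 low bit; fill with zero on the left
Result: 00110101 (decimal 53)
Equivalent: 107 >> 1 = 107 ÷ 2^1 = 53



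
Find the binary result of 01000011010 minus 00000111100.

Method 1 - Direct subtraction (column by column from the right: bit − bit − borrow-in; if negative, add 2 and borrow 1 from the next column):
borrow: 01111111000
        01000011010
-       00000111100
-------------------
        00111011110

Method 2 - Add two's complement:
Two's complement of 00000111100: invert → 11111000011, add 1 → 11111000100
  01000011010
+ 11111000100
-------------
 100111011110  (end carry out of the top bit = 1)
Discarding the end carry: 00111011110
Decimal check:
  01000011010 = 512 + 16 + 8 + 2 = 538
  00000111100 = 32 + 16 + 8 + 4 = 60
  538 - 60 = 478, and 00111011110 = 256 + 128 + 64 + 16 + 8 + 4 + 2 = 478 ✓



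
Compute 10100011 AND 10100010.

AND: 1 only when both bits are 1
  10100011
& 10100010
----------
  10100010
Decimal: 163 & 162 = 162



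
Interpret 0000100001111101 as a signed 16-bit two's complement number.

Binary: 0000100001111101
Sign bit: 0 (non-negative)
Read directly as an unsigned value:
0000100001111101 = 2048 + 64 + 32 + 16 + 8 + 4 + 1 = 2173
Value: 2173



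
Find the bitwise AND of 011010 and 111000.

AND: 1 only when both bits are 1
  011010
& 111000
--------
  011000
Decimal: 26 & 56 = 24



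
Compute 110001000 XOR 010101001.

XOR: 1 when bits differ
  110001000
^ 010101001
-----------
  100100001
Decimal: 392 ^ 169 = 289



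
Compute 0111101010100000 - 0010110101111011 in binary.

Method 1 - Direct subtraction (column by column from the right: bit − bit − borrow-in; if negative, add 2 and borrow 1 from the next column):
borrow: 0001101011111110
        0111101010100000
-       0010110101111011
------------------------
        0100110100100101

Method 2 - Add two's complement:
Two's complement of 0010110101111011: invert → 1101001010000100, add 1 → 1101001010000101
  0111101010100000
+ 1101001010000101
------------------
 10100110100100101  (end carry out of the top bit = 1)
Discarding the end carry: 0100110100100101
Decimal check:
  0111101010100000 = 16384 + 8192 + 4096 + 2048 + 512 + 128 + 32 = 31392
  0010110101111011 = 8192 + 2048 + 1024 + 256 + 64 + 32 + 16 + 8 + 2 + 1 = 11643
  31392 - 11643 = 19749, and 0100110100100101 = 16384 + 2048 + 1024 + 256 + 32 + 4 + 1 = 19749 ✓



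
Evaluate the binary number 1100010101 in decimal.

Sum of powers of 2 for each 1-bit:
2^0 + 2^2 + 2^4 + 2^8 + 2^9
= 1 + 4 + 16 + 256 + 512
= 789



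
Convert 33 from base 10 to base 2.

Using repeated division by 2:
33 ÷ 2 = 16 remainder 1
16 ÷ 2 = 8 remainder 0
8 ÷ 2 = 4 remainder 0
4 ÷ 2 = 2 remainder 0
2 ÷ 2 = 1 remainder 0
1 ÷ 2 = 0 remainder 1
Reading remainders bottom to top: 100001



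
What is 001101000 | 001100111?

OR: 1 when either bit is 1
  001101000
| 001100111
-----------
  001101111
Decimal: 104 | 103 = 111



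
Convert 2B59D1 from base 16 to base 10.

Expand by place value (powers of 16):
Digit values: B = 11, D = 13
2B59D1 = 2 × 16^5 + 11 × 16^4 + 5 × 16^3 + 9 × 16^2 + 13 × 16^1 + 1 × 16^0
= 2 × 1048576 + 11 × 65536 + 5 × 4096 + 9 × 256 + 13 × 16 + 1 × 1
= 2097152 + 720896 + 20480 + 2304 + 208 + 1
= 2841041



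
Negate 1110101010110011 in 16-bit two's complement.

Original (sign bit 1, negative): 1110101010110011
Step 1 - Invert all bits: 0001010101001100
Step 2 - Add 1: 0001010101001101
Verification: 1110101010110011 + 0001010101001101 = 10000000000000000; discarding the end carry (carry out of the top bit) leaves the 16-bit value 0000000000000000, as required for x + (-x)



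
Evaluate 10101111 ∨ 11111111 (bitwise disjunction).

OR: 1 when either bit is 1
  10101111
| 11111111
----------
  11111111
Decimal: 175 | 255 = 255



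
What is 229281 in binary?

Using repeated division by 2:
229281 ÷ 2 = 114640 remainder 1
114640 ÷ 2 = 57320 remainder 0
57320 ÷ 2 = 28660 remainder 0
28660 ÷ 2 = 14330 remainder 0
14330 ÷ 2 = 7165 remainder 0
7165 ÷ 2 = 3582 remainder 1
3582 ÷ 2 = 1791 remainder 0
1791 ÷ 2 = 895 remainder 1
895 ÷ 2 = 447 remainder 1
447 ÷ 2 = 223 remainder 1
223 ÷ 2 = 111 remainder 1
111 ÷ 2 = 55 remainder 1
55 ÷ 2 = 27 remainder 1
27 ÷ 2 = 13 remainder 1
13 ÷ 2 = 6 remainder 1
6 ÷ 2 = 3 remainder 0
3 ÷ 2 = 1 remainder 1
1 ÷ 2 = 0 remainder 1
Reading remainders bottom to top: 110111111110100001



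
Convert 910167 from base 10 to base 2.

Using repeated division by 2:
910167 ÷ 2 = 455083 remainder 1
455083 ÷ 2 = 227541 remainder 1
227541 ÷ 2 = 113770 remainder 1
113770 ÷ 2 = 56885 remainder 0
56885 ÷ 2 = 28442 remainder 1
28442 ÷ 2 = 14221 remainder 0
14221 ÷ 2 = 7110 remainder 1
7110 ÷ 2 = 3555 remainder 0
3555 ÷ 2 = 1777 remainder 1
1777 ÷ 2 = 888 remainder 1
888 ÷ 2 = 444 remainder 0
444 ÷ 2 = 222 remainder 0
222 ÷ 2 = 111 remainder 0
111 ÷ 2 = 55 remainder 1
55 ÷ 2 = 27 remainder 1
27 ÷ 2 = 13 remainder 1
13 ÷ 2 = 6 remainder 1
6 ÷ 2 = 3 remainder 0
3 ÷ 2 = 1 remainder 1
1 ÷ 2 = 0 remainder 1
Reading remainders bottom to top: 11011110001101010111



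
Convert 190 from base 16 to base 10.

Expand by place value (powers of 16):
190 = 1 × 16^2 + 9 × 16^1 + 0 × 16^0
= 1 × 256 + 9 × 16 + 0 × 1
= 256 + 144 + 0
= 400



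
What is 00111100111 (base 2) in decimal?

Sum of powers of 2 for each 1-bit:
2^0 + 2^1 + 2^2 + 2^5 + 2^6 + 2^7 + 2^8
= 1 + 2 + 4 + 32 + 64 + 128 + 256
= 487



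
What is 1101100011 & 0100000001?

AND: 1 only when both bits are 1
  1101100011
& 0100000001
------------
  0100000001
Decimal: 867 & 257 = 257



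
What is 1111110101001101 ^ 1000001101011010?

XOR: 1 when bits differ
  1111110101001101
^ 1000001101011010
------------------
  0111111000010111
Decimal: 64845 ^ 33626 = 32279



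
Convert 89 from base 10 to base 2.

Using repeated division by 2:
89 ÷ 2 = 44 remainder 1
44 ÷ 2 = 22 remainder 0
22 ÷ 2 = 11 remainder 0
11 ÷ 2 = 5 remainder 1
5 ÷ 2 = 2 remainder 1
2 ÷ 2 = 1 remainder 0
1 ÷ 2 = 0 remainder 1
Reading remainders bottom to top: 1011001



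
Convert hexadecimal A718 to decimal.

Expand by place value (powers of 16):
Digit values: A = 10
A718 = 10 × 16^3 + 7 × 16^2 + 1 × 16^1 + 8 × 16^0
= 10 × 4096 + 7 × 256 + 1 × 16 + 8 × 1
= 40960 + 1792 + 16 + 8
= 42776



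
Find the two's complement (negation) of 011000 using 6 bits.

Original: 011000
Step 1 - Invert all bits: 100111
Step 2 - Add 1: 101000
Verification: 011000 + 101000 = 1000000; discarding the end carry (carry out of the top bit) leaves the 6-bit value 000000, as required for x + (-x)



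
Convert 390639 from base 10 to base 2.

Using repeated division by 2:
390639 ÷ 2 = 195319 remainder 1
195319 ÷ 2 = 97659 remainder 1
97659 ÷ 2 = 48829 remainder 1
48829 ÷ 2 = 24414 remainder 1
24414 ÷ 2 = 12207 remainder 0
12207 ÷ 2 = 6103 remainder 1
6103 ÷ 2 = 3051 remainder 1
3051 ÷ 2 = 1525 remainder 1
1525 ÷ 2 = 762 remainder 1
762 ÷ 2 = 381 remainder 0
381 ÷ 2 = 190 remainder 1
190 ÷ 2 = 95 remainder 0
95 ÷ 2 = 47 remainder 1
47 ÷ 2 = 23 remainder 1
23 ÷ 2 = 11 remainder 1
11 ÷ 2 = 5 remainder 1
5 ÷ 2 = 2 remainder 1
2 ÷ 2 = 1 remainder 0
1 ÷ 2 = 0 remainder 1
Reading remainders bottom to top: 1011111010111101111



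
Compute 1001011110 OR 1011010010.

OR: 1 when either bit is 1
  1001011110
| 1011010010
------------
  1011011110
Decimal: 606 | 722 = 734



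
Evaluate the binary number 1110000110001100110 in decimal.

Sum of powers of 2 for each 1-bit:
2^1 + 2^2 + 2^5 + 2^6 + 2^10 + 2^11 + 2^16 + 2^17 + 2^18
= 2 + 4 + 32 + 64 + 1024 + 2048 + 65536 + 131072 + 262144
= 461926



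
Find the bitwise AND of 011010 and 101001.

AND: 1 only when both bits are 1
  011010
& 101001
--------
  001000
Decimal: 26 & 41 = 8



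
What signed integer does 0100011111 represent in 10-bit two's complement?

Binary: 0100011111
Sign bit: 0 (non-negative)
Read directly as an unsigned value:
0100011111 = 256 + 16 + 8 + 4 + 2 + 1 = 287
Value: 287



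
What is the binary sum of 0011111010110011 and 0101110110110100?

Add column by column from the right: bit + bit + carry-in; write the sum mod 2, carry 1 when the sum is 2 or 3.
carry:  1111111101100000
        0011111010110011
+       0101110110110100
------------------------
       01001110001100111
(the carry out of the leftmost column, 0, becomes the leading bit)
Decimal check:
  0011111010110011 = 8192 + 4096 + 2048 + 1024 + 512 + 128 + 32 + 16 + 2 + 1 = 16051
  0101110110110100 = 16384 + 4096 + 2048 + 1024 + 256 + 128 + 32 + 16 + 4 = 23988
  16051 + 23988 = 40039, and 01001110001100111 = 32768 + 4096 + 2048 + 1024 + 64 + 32 + 4 + 2 + 1 = 40039 ✓



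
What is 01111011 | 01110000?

OR: 1 when either bit is 1
  01111011
| 01110000
----------
  01111011
Decimal: 123 | 112 = 123



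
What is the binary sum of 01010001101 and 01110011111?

Add column by column from the right: bit + bit + carry-in; write the sum mod 2, carry 1 when the sum is 2 or 3.
carry:  11100111110
        01010001101
+       01110011111
-------------------
       011000101100
(the carry out of the leftmost column, 0, becomes the leading bit)
Decimal check:
  01010001101 = 512 + 128 + 8 + 4 + 1 = 653
  01110011111 = 512 + 256 + 128 + 16 + 8 + 4 + 2 + 1 = 927
  653 + 927 = 1580, and 011000101100 = 1024 + 512 + 32 + 8 + 4 = 1580 ✓



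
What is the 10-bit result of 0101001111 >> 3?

Original: 0101001111 (decimal 335)
Shift right by 3 positions
Drop the 3 low bits; fill with zeros on the left
Result: 0000101001 (decimal 41)
Equivalent: 335 >> 3 = 335 ÷ 2^3 = 41



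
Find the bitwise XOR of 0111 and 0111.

XOR: 1 when bits differ
  0111
^ 0111
------
  0000
Decimal: 7 ^ 7 = 0



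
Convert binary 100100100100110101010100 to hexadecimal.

Group into 4-bit nibbles from right:
  1001 = 9
  0010 = 2
  0100 = 4
  1101 = D
  0101 = 5
  0100 = 4
Result: 924D54



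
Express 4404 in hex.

Using repeated division by 16 (digits 10–15 are A–F):
4404 ÷ 16 = 275 remainder 4
275 ÷ 16 = 17 remainder 3
17 ÷ 16 = 1 remainder 1
1 ÷ 16 = 0 remainder 1
Reading remainders bottom to top: 1134



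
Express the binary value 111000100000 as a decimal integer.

Sum of powers of 2 for each 1-bit:
2^5 + 2^9 + 2^10 + 2^11
= 32 + 512 + 1024 + 2048
= 3616



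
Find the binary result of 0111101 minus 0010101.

Method 1 - Direct subtraction (column by column from the right: bit − bit − borrow-in; if negative, add 2 and borrow 1 from the next column):
borrow: 0000000
        0111101
-       0010101
---------------
        0101000

Method 2 - Add two's complement:
Two's complement of 0010101: invert → 1101010, add 1 → 1101011
  0111101
+ 1101011
---------
 10101000  (end carry out of the top bit = 1)
Discarding the end carry: 0101000
Decimal check:
  0111101 = 32 + 16 + 8 + 4 + 1 = 61
  0010101 = 16 + 4 + 1 = 21
  61 - 21 = 40, and 0101000 = 32 + 8 = 40 ✓



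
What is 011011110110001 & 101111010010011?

AND: 1 only when both bits are 1
  011011110110001
& 101111010010011
-----------------
  001011010010001
Decimal: 14257 & 24211 = 5777



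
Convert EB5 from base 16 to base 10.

Expand by place value (powers of 16):
Digit values: E = 14, B = 11
EB5 = 14 × 16^2 + 11 × 16^1 + 5 × 16^0
= 14 × 256 + 11 × 16 + 5 × 1
= 3584 + 176 + 5
= 3765



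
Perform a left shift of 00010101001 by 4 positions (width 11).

Original: 00010101001 (decimal 169)
Shift left by 4 positions
Append 4 zeros on the right and drop the 4 high bits that overflow the 11-bit width
Result: 01010010000 (decimal 656)
Equivalent: 169 << 4 = 169 × 2^4 = 2704, truncated to 11 bits = 656



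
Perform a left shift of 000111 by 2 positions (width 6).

Original: 000111 (decimal 7)
Shift left by 2 positions
Append 2 zeros on the right
Result: 011100 (decimal 28)
Equivalent: 7 << 2 = 7 × 2^2 = 28



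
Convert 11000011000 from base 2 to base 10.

Sum of powers of 2 for each 1-bit:
2^3 + 2^4 + 2^9 + 2^10
= 8 + 16 + 512 + 1024
= 1560



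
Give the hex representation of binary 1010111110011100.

Group into 4-bit nibbles from right:
  1010 = A
  1111 = F
  1001 = 9
  1100 = C
Result: AF9C



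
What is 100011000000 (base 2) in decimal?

Sum of powers of 2 for each 1-bit:
2^6 + 2^7 + 2^11
= 64 + 128 + 2048
= 2240



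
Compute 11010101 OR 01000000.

OR: 1 when either bit is 1
  11010101
| 01000000
----------
  11010101
Decimal: 213 | 64 = 213



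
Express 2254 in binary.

Using repeated division by 2:
2254 ÷ 2 = 1127 remainder 0
1127 ÷ 2 = 563 remainder 1
563 ÷ 2 = 281 remainder 1
281 ÷ 2 = 140 remainder 1
140 ÷ 2 = 70 remainder 0
70 ÷ 2 = 35 remainder 0
35 ÷ 2 = 17 remainder 1
17 ÷ 2 = 8 remainder 1
8 ÷ 2 = 4 remainder 0
4 ÷ 2 = 2 remainder 0
2 ÷ 2 = 1 remainder 0
1 ÷ 2 = 0 remainder 1
Reading remainders bottom to top: 100011001110



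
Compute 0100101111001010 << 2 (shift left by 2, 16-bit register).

Original: 0100101111001010 (decimal 19402)
Shift left by 2 positions
Append 2 zeros on the right and drop the 2 high bits that overflow the 16-bit width
Result: 0010111100101000 (decimal 12072)
Equivalent: 19402 << 2 = 19402 × 2^2 = 77608, truncated to 16 bits = 12072



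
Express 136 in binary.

Using repeated division by 2:
136 ÷ 2 = 68 remainder 0
68 ÷ 2 = 34 remainder 0
34 ÷ 2 = 17 remainder 0
17 ÷ 2 = 8 remainder 1
8 ÷ 2 = 4 remainder 0
4 ÷ 2 = 2 remainder 0
2 ÷ 2 = 1 remainder 0
1 ÷ 2 = 0 remainder 1
Reading remainders bottom to top: 10001000



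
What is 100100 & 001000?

AND: 1 only when both bits are 1
  100100
& 001000
--------
  000000
Decimal: 36 & 8 = 0



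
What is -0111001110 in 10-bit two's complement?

Original: 0111001110
Step 1 - Invert all bits: 1000110001
Step 2 - Add 1: 1000110010
Verification: 0111001110 + 1000110010 = 10000000000; discarding the end carry (carry out of the top bit) leaves the 10-bit value 0000000000, as required for x + (-x)



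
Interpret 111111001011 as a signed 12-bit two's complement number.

Binary: 111111001011
Sign bit: 1 (negative)
Invert: 000000110100
Add 1:  000000110101
Magnitude: 000000110101 = 32 + 16 + 4 + 1 = 53
Value: -53



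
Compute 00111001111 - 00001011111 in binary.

Method 1 - Direct subtraction (column by column from the right: bit − bit − borrow-in; if negative, add 2 and borrow 1 from the next column):
borrow: 00011100000
        00111001111
-       00001011111
-------------------
        00101110000

Method 2 - Add two's complement:
Two's complement of 00001011111: invert → 11110100000, add 1 → 11110100001
  00111001111
+ 11110100001
-------------
 100101110000  (end carry out of the top bit = 1)
Discarding the end carry: 00101110000
Decimal check:
  00111001111 = 256 + 128 + 64 + 8 + 4 + 2 + 1 = 463
  00001011111 = 64 + 16 + 8 + 4 + 2 + 1 = 95
  463 - 95 = 368, and 00101110000 = 256 + 64 + 32 + 16 = 368 ✓



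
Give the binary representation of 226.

Using repeated division by 2:
226 ÷ 2 = 113 remainder 0
113 ÷ 2 = 56 remainder 1
56 ÷ 2 = 28 remainder 0
28 ÷ 2 = 14 remainder 0
14 ÷ 2 = 7 remainder 0
7 ÷ 2 = 3 remainder 1
3 ÷ 2 = 1 remainder 1
1 ÷ 2 = 0 remainder 1
Reading remainders bottom to top: 11100010



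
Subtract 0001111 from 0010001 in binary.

Method 1 - Direct subtraction (column by column from the right: bit − bit − borrow-in; if negative, add 2 and borrow 1 from the next column):
borrow: 0011100
        0010001
-       0001111
---------------
        0000010

Method 2 - Add two's complement:
Two's complement of 0001111: invert → 1110000, add 1 → 1110001
  0010001
+ 1110001
---------
 10000010  (end carry out of the top bit = 1)
Discarding the end carry: 0000010
Decimal check:
  0010001 = 16 + 1 = 17
  0001111 = 8 + 4 + 2 + 1 = 15
  17 - 15 = 2, and 0000010 = 2 ✓



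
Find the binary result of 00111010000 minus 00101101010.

Method 1 - Direct subtraction (column by column from the right: bit − bit − borrow-in; if negative, add 2 and borrow 1 from the next column):
borrow: 00011011100
        00111010000
-       00101101010
-------------------
        00001100110

Method 2 - Add two's complement:
Two's complement of 00101101010: invert → 11010010101, add 1 → 11010010110
  00111010000
+ 11010010110
-------------
 100001100110  (end carry out of the top bit = 1)
Discarding the end carry: 00001100110
Decimal check:
  00111010000 = 256 + 128 + 64 + 16 = 464
  00101101010 = 256 + 64 + 32 + 8 + 2 = 362
  464 - 362 = 102, and 00001100110 = 64 + 32 + 4 + 2 = 102 ✓



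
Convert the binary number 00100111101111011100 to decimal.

Sum of powers of 2 for each 1-bit:
2^2 + 2^3 + 2^4 + 2^6 + 2^7 + 2^8 + 2^9 + 2^11 + 2^12 + 2^13 + 2^14 + 2^17
= 4 + 8 + 16 + 64 + 128 + 256 + 512 + 2048 + 4096 + 8192 + 16384 + 131072
= 162780



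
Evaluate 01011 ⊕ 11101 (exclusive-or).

XOR: 1 when bits differ
  01011
^ 11101
-------
  10110
Decimal: 11 ^ 29 = 22



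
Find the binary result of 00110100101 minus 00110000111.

Method 1 - Direct subtraction (column by column from the right: bit − bit − borrow-in; if negative, add 2 and borrow 1 from the next column):
borrow: 00000111100
        00110100101
-       00110000111
-------------------
        00000011110

Method 2 - Add two's complement:
Two's complement of 00110000111: invert → 11001111000, add 1 → 11001111001
  00110100101
+ 11001111001
-------------
 100000011110  (end carry out of the top bit = 1)
Discarding the end carry: 00000011110
Decimal check:
  00110100101 = 256 + 128 + 32 + 4 + 1 = 421
  00110000111 = 256 + 128 + 4 + 2 + 1 = 391
  421 - 391 = 30, and 00000011110 = 16 + 8 + 4 + 2 = 30 ✓



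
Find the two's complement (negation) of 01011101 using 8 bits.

Original: 01011101
Step 1 - Invert all bits: 10100010
Step 2 - Add 1: 10100011
Verification: 01011101 + 10100011 = 100000000; discarding the end carry (carry out of the top bit) leaves the 8-bit value 00000000, as required for x + (-x)



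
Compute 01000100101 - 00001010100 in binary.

Method 1 - Direct subtraction (column by column from the right: bit − bit − borrow-in; if negative, add 2 and borrow 1 from the next column):
borrow: 01110100000
        01000100101
-       00001010100
-------------------
        00111010001

Method 2 - Add two's complement:
Two's complement of 00001010100: invert → 11110101011, add 1 → 11110101100
  01000100101
+ 11110101100
-------------
 100111010001  (end carry out of the top bit = 1)
Discarding the end carry: 00111010001
Decimal check:
  01000100101 = 512 + 32 + 4 + 1 = 549
  00001010100 = 64 + 16 + 4 = 84
  549 - 84 = 465, and 00111010001 = 256 + 128 + 64 + 16 + 1 = 465 ✓



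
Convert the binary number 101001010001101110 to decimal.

Sum of powers of 2 for each 1-bit:
2^1 + 2^2 + 2^3 + 2^5 + 2^6 + 2^10 + 2^12 + 2^15 + 2^17
= 2 + 4 + 8 + 32 + 64 + 1024 + 4096 + 32768 + 131072
= 169070



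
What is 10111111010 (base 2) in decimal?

Sum of powers of 2 for each 1-bit:
2^1 + 2^3 + 2^4 + 2^5 + 2^6 + 2^7 + 2^8 + 2^10
= 2 + 8 + 16 + 32 + 64 + 128 + 256 + 1024
= 1530



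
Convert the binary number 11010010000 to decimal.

Sum of powers of 2 for each 1-bit:
2^4 + 2^7 + 2^9 + 2^10
= 16 + 128 + 512 + 1024
= 1680



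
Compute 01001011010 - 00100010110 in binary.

Method 1 - Direct subtraction (column by column from the right: bit − bit − borrow-in; if negative, add 2 and borrow 1 from the next column):
borrow: 01000001000
        01001011010
-       00100010110
-------------------
        00101000100

Method 2 - Add two's complement:
Two's complement of 00100010110: invert → 11011101001, add 1 → 11011101010
  01001011010
+ 11011101010
-------------
 100101000100  (end carry out of the top bit = 1)
Discarding the end carry: 00101000100
Decimal check:
  01001011010 = 512 + 64 + 16 + 8 + 2 = 602
  00100010110 = 256 + 16 + 4 + 2 = 278
  602 - 278 = 324, and 00101000100 = 256 + 64 + 4 = 324 ✓



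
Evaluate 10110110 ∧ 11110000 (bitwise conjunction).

AND: 1 only when both bits are 1
  10110110
& 11110000
----------
  10110000
Decimal: 182 & 240 = 176



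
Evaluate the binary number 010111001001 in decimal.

Sum of powers of 2 for each 1-bit:
2^0 + 2^3 + 2^6 + 2^7 + 2^8 + 2^10
= 1 + 8 + 64 + 128 + 256 + 1024
= 1481



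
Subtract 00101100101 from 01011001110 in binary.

Method 1 - Direct subtraction (column by column from the right: bit − bit − borrow-in; if negative, add 2 and borrow 1 from the next column):
borrow: 01011000010
        01011001110
-       00101100101
-------------------
        00101101001

Method 2 - Add two's complement:
Two's complement of 00101100101: invert → 11010011010, add 1 → 11010011011
  01011001110
+ 11010011011
-------------
 100101101001  (end carry out of the top bit = 1)
Discarding the end carry: 00101101001
Decimal check:
  01011001110 = 512 + 128 + 64 + 8 + 4 + 2 = 718
  00101100101 = 256 + 64 + 32 + 4 + 1 = 357
  718 - 357 = 361, and 00101101001 = 256 + 64 + 32 + 8 + 1 = 361 ✓



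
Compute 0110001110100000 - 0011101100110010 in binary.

Method 1 - Direct subtraction (column by column from the right: bit − bit − borrow-in; if negative, add 2 and borrow 1 from the next column):
borrow: 0111000011111100
        0110001110100000
-       0011101100110010
------------------------
        0010100001101110

Method 2 - Add two's complement:
Two's complement of 0011101100110010: invert → 1100010011001101, add 1 → 1100010011001110
  0110001110100000
+ 1100010011001110
------------------
 10010100001101110  (end carry out of the top bit = 1)
Discarding the end carry: 0010100001101110
Decimal check:
  0110001110100000 = 16384 + 8192 + 512 + 256 + 128 + 32 = 25504
  0011101100110010 = 8192 + 4096 + 2048 + 512 + 256 + 32 + 16 + 2 = 15154
  25504 - 15154 = 10350, and 0010100001101110 = 8192 + 2048 + 64 + 32 + 8 + 4 + 2 = 10350 ✓



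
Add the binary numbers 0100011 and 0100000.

Add column by column from the right: bit + bit + carry-in; write the sum mod 2, carry 1 when the sum is 2 or 3.
carry:  1000000
        0100011
+       0100000
---------------
       01000011
(the carry out of the leftmost column, 0, becomes the leading bit)
Decimal check:
  0100011 = 32 + 2 + 1 = 35
  0100000 = 32
  35 + 32 = 67, and 01000011 = 64 + 2 + 1 = 67 ✓



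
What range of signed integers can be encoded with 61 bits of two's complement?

For 61-bit two's complement:
Minimum: -2^60 = -1152921504606846976
Maximum: 2^60 - 1 = 1152921504606846975



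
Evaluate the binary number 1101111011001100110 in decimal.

Sum of powers of 2 for each 1-bit:
2^1 + 2^2 + 2^5 + 2^6 + 2^9 + 2^10 + 2^12 + 2^13 + 2^14 + 2^15 + 2^17 + 2^18
= 2 + 4 + 32 + 64 + 512 + 1024 + 4096 + 8192 + 16384 + 32768 + 131072 + 262144
= 456294



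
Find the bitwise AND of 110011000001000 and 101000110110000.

AND: 1 only when both bits are 1
  110011000001000
& 101000110110000
-----------------
  100000000000000
Decimal: 26120 & 20912 = 16384



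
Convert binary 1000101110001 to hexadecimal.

Group into 4-bit nibbles from right:
  0001 = 1
  0001 = 1
  0111 = 7
  0001 = 1
Result: 1171



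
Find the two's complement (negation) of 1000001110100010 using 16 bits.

Original (sign bit 1, negative): 1000001110100010
Step 1 - Invert all bits: 0111110001011101
Step 2 - Add 1: 0111110001011110
Verification: 1000001110100010 + 0111110001011110 = 10000000000000000; discarding the end carry (carry out of the top bit) leaves the 16-bit value 0000000000000000, as required for x + (-x)



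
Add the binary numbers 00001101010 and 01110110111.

Add column by column from the right: bit + bit + carry-in; write the sum mod 2, carry 1 when the sum is 2 or 3.
carry:  11111111100
        00001101010
+       01110110111
-------------------
       010000100001
(the carry out of the leftmost column, 0, becomes the leading bit)
Decimal check:
  00001101010 = 64 + 32 + 8 + 2 = 106
  01110110111 = 512 + 256 + 128 + 32 + 16 + 4 + 2 + 1 = 951
  106 + 951 = 1057, and 010000100001 = 1024 + 32 + 1 = 1057 ✓



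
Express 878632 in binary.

Using repeated division by 2:
878632 ÷ 2 = 439316 remainder 0
439316 ÷ 2 = 219658 remainder 0
219658 ÷ 2 = 109829 remainder 0
109829 ÷ 2 = 54914 remainder 1
54914 ÷ 2 = 27457 remainder 0
27457 ÷ 2 = 13728 remainder 1
13728 ÷ 2 = 6864 remainder 0
6864 ÷ 2 = 3432 remainder 0
3432 ÷ 2 = 1716 remainder 0
1716 ÷ 2 = 858 remainder 0
858 ÷ 2 = 429 remainder 0
429 ÷ 2 = 214 remainder 1
214 ÷ 2 = 107 remainder 0
107 ÷ 2 = 53 remainder 1
53 ÷ 2 = 26 remainder 1
26 ÷ 2 = 13 remainder 0
13 ÷ 2 = 6 remainder 1
6 ÷ 2 = 3 remainder 0
3 ÷ 2 = 1 remainder 1
1 ÷ 2 = 0 remainder 1
Reading remainders bottom to top: 11010110100000101000



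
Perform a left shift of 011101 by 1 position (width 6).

Original: 011101 (decimal 29)
Shift left by 1 position
Append 1 zero on the right
Result: 111010 (decimal 58)
Equivalent: 29 << 1 = 29 × 2^1 = 58



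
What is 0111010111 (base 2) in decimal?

Sum of powers of 2 for each 1-bit:
2^0 + 2^1 + 2^2 + 2^4 + 2^6 + 2^7 + 2^8
= 1 + 2 + 4 + 16 + 64 + 128 + 256
= 471



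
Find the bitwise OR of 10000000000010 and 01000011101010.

OR: 1 when either bit is 1
  10000000000010
| 01000011101010
----------------
  11000011101010
Decimal: 8194 | 4330 = 12522



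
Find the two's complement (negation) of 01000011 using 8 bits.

Original: 01000011
Step 1 - Invert all bits: 10111100
Step 2 - Add 1: 10111101
Verification: 01000011 + 10111101 = 100000000; discarding the end carry (carry out of the top bit) leaves the 8-bit value 00000000, as required for x + (-x)



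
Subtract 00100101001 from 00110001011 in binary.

Method 1 - Direct subtraction (column by column from the right: bit − bit − borrow-in; if negative, add 2 and borrow 1 from the next column):
borrow: 00011000000
        00110001011
-       00100101001
-------------------
        00001100010

Method 2 - Add two's complement:
Two's complement of 00100101001: invert → 11011010110, add 1 → 11011010111
  00110001011
+ 11011010111
-------------
 100001100010  (end carry out of the top bit = 1)
Discarding the end carry: 00001100010
Decimal check:
  00110001011 = 256 + 128 + 8 + 2 + 1 = 395
  00100101001 = 256 + 32 + 8 + 1 = 297
  395 - 297 = 98, and 00001100010 = 64 + 32 + 2 = 98 ✓



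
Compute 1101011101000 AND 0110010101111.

AND: 1 only when both bits are 1
  1101011101000
& 0110010101111
---------------
  0100010101000
Decimal: 6888 & 3247 = 2216



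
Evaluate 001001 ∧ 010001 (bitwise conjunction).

AND: 1 only when both bits are 1
  001001
& 010001
--------
  000001
Decimal: 9 & 17 = 1



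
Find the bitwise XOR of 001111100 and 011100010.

XOR: 1 when bits differ
  001111100
^ 011100010
-----------
  010011110
Decimal: 124 ^ 226 = 158



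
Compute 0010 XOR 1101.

XOR: 1 when bits differ
  0010
^ 1101
------
  1111
Decimal: 2 ^ 13 = 15



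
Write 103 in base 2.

Using repeated division by 2:
103 ÷ 2 = 51 remainder 1
51 ÷ 2 = 25 remainder 1
25 ÷ 2 = 12 remainder 1
12 ÷ 2 = 6 remainder 0
6 ÷ 2 = 3 remainder 0
3 ÷ 2 = 1 remainder 1
1 ÷ 2 = 0 remainder 1
Reading remainders bottom to top: 1100111



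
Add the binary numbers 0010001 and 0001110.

Add column by column from the right: bit + bit + carry-in; write the sum mod 2, carry 1 when the sum is 2 or 3.
carry:  0000000
        0010001
+       0001110
---------------
       00011111
(the carry out of the leftmost column, 0, becomes the leading bit)
Decimal check:
  0010001 = 16 + 1 = 17
  0001110 = 8 + 4 + 2 = 14
  17 + 14 = 31, and 00011111 = 16 + 8 + 4 + 2 + 1 = 31 ✓



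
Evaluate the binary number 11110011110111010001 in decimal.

Sum of powers of 2 for each 1-bit:
2^0 + 2^4 + 2^6 + 2^7 + 2^8 + 2^10 + 2^11 + 2^12 + 2^13 + 2^16 + 2^17 + 2^18 + 2^19
= 1 + 16 + 64 + 128 + 256 + 1024 + 2048 + 4096 + 8192 + 65536 + 131072 + 262144 + 524288
= 998865



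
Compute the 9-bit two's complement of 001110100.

Original: 001110100
Step 1 - Invert all bits: 110001011
Step 2 - Add 1: 110001100
Verification: 001110100 + 110001100 = 1000000000; discarding the end carry (carry out of the top bit) leaves the 9-bit value 000000000, as required for x + (-x)



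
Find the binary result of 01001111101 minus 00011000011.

Method 1 - Direct subtraction (column by column from the right: bit − bit − borrow-in; if negative, add 2 and borrow 1 from the next column):
borrow: 01100000100
        01001111101
-       00011000011
-------------------
        00110111010

Method 2 - Add two's complement:
Two's complement of 00011000011: invert → 11100111100, add 1 → 11100111101
  01001111101
+ 11100111101
-------------
 100110111010  (end carry out of the top bit = 1)
Discarding the end carry: 00110111010
Decimal check:
  01001111101 = 512 + 64 + 32 + 16 + 8 + 4 + 1 = 637
  00011000011 = 128 + 64 + 2 + 1 = 195
  637 - 195 = 442, and 00110111010 = 256 + 128 + 32 + 16 + 8 + 2 = 442 ✓



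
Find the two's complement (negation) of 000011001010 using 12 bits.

Original: 000011001010
Step 1 - Invert all bits: 111100110101
Step 2 - Add 1: 111100110110
Verification: 000011001010 + 111100110110 = 1000000000000; discarding the end carry (carry out of the top bit) leaves the 12-bit value 000000000000, as required for x + (-x)



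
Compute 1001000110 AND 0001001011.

AND: 1 only when both bits are 1
  1001000110
& 0001001011
------------
  0001000010
Decimal: 582 & 75 = 66



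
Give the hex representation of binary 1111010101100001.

Group into 4-bit nibbles from right:
  1111 = F
  0101 = 5
  0110 = 6
  0001 = 1
Result: F561



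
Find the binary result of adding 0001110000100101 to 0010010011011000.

Add column by column from the right: bit + bit + carry-in; write the sum mod 2, carry 1 when the sum is 2 or 3.
carry:  0111100000000000
        0001110000100101
+       0010010011011000
------------------------
       00100000011111101
(the carry out of the leftmost column, 0, becomes the leading bit)
Decimal check:
  0001110000100101 = 4096 + 2048 + 1024 + 32 + 4 + 1 = 7205
  0010010011011000 = 8192 + 1024 + 128 + 64 + 16 + 8 = 9432
  7205 + 9432 = 16637, and 00100000011111101 = 16384 + 128 + 64 + 32 + 16 + 8 + 4 + 1 = 16637 ✓



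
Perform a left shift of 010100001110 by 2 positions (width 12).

Original: 010100001110 (decimal 1294)
Shift left by 2 positions
Append 2 zeros on the right and drop the 2 high bits that overflow the 12-bit width
Result: 010000111000 (decimal 1080)
Equivalent: 1294 << 2 = 1294 × 2^2 = 5176, truncated to 12 bits = 1080



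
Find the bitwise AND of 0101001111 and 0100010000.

AND: 1 only when both bits are 1
  0101001111
& 0100010000
------------
  0100000000
Decimal: 335 & 272 = 256



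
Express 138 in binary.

Using repeated division by 2:
138 ÷ 2 = 69 remainder 0
69 ÷ 2 = 34 remainder 1
34 ÷ 2 = 17 remainder 0
17 ÷ 2 = 8 remainder 1
8 ÷ 2 = 4 remainder 0
4 ÷ 2 = 2 remainder 0
2 ÷ 2 = 1 remainder 0
1 ÷ 2 = 0 remainder 1
Reading remainders bottom to top: 10001010



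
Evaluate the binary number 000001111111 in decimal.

Sum of powers of 2 for each 1-bit:
2^0 + 2^1 + 2^2 + 2^3 + 2^4 + 2^5 + 2^6
= 1 + 2 + 4 + 8 + 16 + 32 + 64
= 127



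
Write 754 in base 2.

Using repeated division by 2:
754 ÷ 2 = 377 remainder 0
377 ÷ 2 = 188 remainder 1
188 ÷ 2 = 94 remainder 0
94 ÷ 2 = 47 remainder 0
47 ÷ 2 = 23 remainder 1
23 ÷ 2 = 11 remainder 1
11 ÷ 2 = 5 remainder 1
5 ÷ 2 = 2 remainder 1
2 ÷ 2 = 1 remainder 0
1 ÷ 2 = 0 remainder 1
Reading remainders bottom to top: 1011110010



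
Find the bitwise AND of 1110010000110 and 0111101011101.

AND: 1 only when both bits are 1
  1110010000110
& 0111101011101
---------------
  0110000000100
Decimal: 7302 & 3933 = 3076



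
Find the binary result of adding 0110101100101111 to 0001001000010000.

Add column by column from the right: bit + bit + carry-in; write the sum mod 2, carry 1 when the sum is 2 or 3.
carry:  0000010000000000
        0110101100101111
+       0001001000010000
------------------------
       00111110100111111
(the carry out of the leftmost column, 0, becomes the leading bit)
Decimal check:
  0110101100101111 = 16384 + 8192 + 2048 + 512 + 256 + 32 + 8 + 4 + 2 + 1 = 27439
  0001001000010000 = 4096 + 512 + 16 = 4624
  27439 + 4624 = 32063, and 00111110100111111 = 16384 + 8192 + 4096 + 2048 + 1024 + 256 + 32 + 16 + 8 + 4 + 2 + 1 = 32063 ✓



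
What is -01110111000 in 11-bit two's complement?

Original: 01110111000
Step 1 - Invert all bits: 10001000111
Step 2 - Add 1: 10001001000
Verification: 01110111000 + 10001001000 = 100000000000; discarding the end carry (carry out of the top bit) leaves the 11-bit value 00000000000, as required for x + (-x)



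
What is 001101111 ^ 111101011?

XOR: 1 when bits differ
  001101111
^ 111101011
-----------
  110000100
Decimal: 111 ^ 491 = 388



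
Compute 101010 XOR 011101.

XOR: 1 when bits differ
  101010
^ 011101
--------
  110111
Decimal: 42 ^ 29 = 55



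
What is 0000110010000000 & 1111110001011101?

AND: 1 only when both bits are 1
  0000110010000000
& 1111110001011101
------------------
  0000110000000000
Decimal: 3200 & 64605 = 3072



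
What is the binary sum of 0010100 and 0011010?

Add column by column from the right: bit + bit + carry-in; write the sum mod 2, carry 1 when the sum is 2 or 3.
carry:  0100000
        0010100
+       0011010
---------------
       00101110
(the carry out of the leftmost column, 0, becomes the leading bit)
Decimal check:
  0010100 = 16 + 4 = 20
  0011010 = 16 + 8 + 2 = 26
  20 + 26 = 46, and 00101110 = 32 + 8 + 4 + 2 = 46 ✓



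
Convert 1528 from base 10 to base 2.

Using repeated division by 2:
1528 ÷ 2 = 764 remainder 0
764 ÷ 2 = 382 remainder 0
382 ÷ 2 = 191 remainder 0
191 ÷ 2 = 95 remainder 1
95 ÷ 2 = 47 remainder 1
47 ÷ 2 = 23 remainder 1
23 ÷ 2 = 11 remainder 1
11 ÷ 2 = 5 remainder 1
5 ÷ 2 = 2 remainder 1
2 ÷ 2 = 1 remainder 0
1 ÷ 2 = 0 remainder 1
Reading remainders bottom to top: 10111111000



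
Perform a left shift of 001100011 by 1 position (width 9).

Original: 001100011 (decimal 99)
Shift left by 1 position
Append 1 zero on the right
Result: 011000110 (decimal 198)
Equivalent: 99 << 1 = 99 × 2^1 = 198



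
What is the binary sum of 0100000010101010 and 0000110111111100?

Add column by column from the right: bit + bit + carry-in; write the sum mod 2, carry 1 when the sum is 2 or 3.
carry:  0000001111110000
        0100000010101010
+       0000110111111100
------------------------
       00100111010100110
(the carry out of the leftmost column, 0, becomes the leading bit)
Decimal check:
  0100000010101010 = 16384 + 128 + 32 + 8 + 2 = 16554
  0000110111111100 = 2048 + 1024 + 256 + 128 + 64 + 32 + 16 + 8 + 4 = 3580
  16554 + 3580 = 20134, and 00100111010100110 = 16384 + 2048 + 1024 + 512 + 128 + 32 + 4 + 2 = 20134 ✓



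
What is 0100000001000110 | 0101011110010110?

OR: 1 when either bit is 1
  0100000001000110
| 0101011110010110
------------------
  0101011111010110
Decimal: 16454 | 22422 = 22486



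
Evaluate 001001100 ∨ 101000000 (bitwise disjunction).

OR: 1 when either bit is 1
  001001100
| 101000000
-----------
  101001100
Decimal: 76 | 320 = 332



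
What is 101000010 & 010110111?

AND: 1 only when both bits are 1
  101000010
& 010110111
-----------
  000000010
Decimal: 322 & 183 = 2



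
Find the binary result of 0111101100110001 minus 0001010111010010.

Method 1 - Direct subtraction (column by column from the right: bit − bit − borrow-in; if negative, add 2 and borrow 1 from the next column):
borrow: 0000101110111100
        0111101100110001
-       0001010111010010
------------------------
        0110010101011111

Method 2 - Add two's complement:
Two's complement of 0001010111010010: invert → 1110101000101101, add 1 → 1110101000101110
  0111101100110001
+ 1110101000101110
------------------
 10110010101011111  (end carry out of the top bit = 1)
Discarding the end carry: 0110010101011111
Decimal check:
  0111101100110001 = 16384 + 8192 + 4096 + 2048 + 512 + 256 + 32 + 16 + 1 = 31537
  0001010111010010 = 4096 + 1024 + 256 + 128 + 64 + 16 + 2 = 5586
  31537 - 5586 = 25951, and 0110010101011111 = 16384 + 8192 + 1024 + 256 + 64 + 16 + 8 + 4 + 2 + 1 = 25951 ✓

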